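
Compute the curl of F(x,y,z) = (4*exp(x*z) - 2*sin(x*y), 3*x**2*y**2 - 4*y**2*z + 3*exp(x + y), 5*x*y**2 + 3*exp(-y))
(10*x*y + 4*y**2 - 3*exp(-y), 4*x*exp(x*z) - 5*y**2, 6*x*y**2 + 2*x*cos(x*y) + 3*exp(x + y))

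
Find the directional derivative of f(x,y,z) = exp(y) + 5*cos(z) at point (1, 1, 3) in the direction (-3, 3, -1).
sqrt(19)*(5*sin(3) + 3*E)/19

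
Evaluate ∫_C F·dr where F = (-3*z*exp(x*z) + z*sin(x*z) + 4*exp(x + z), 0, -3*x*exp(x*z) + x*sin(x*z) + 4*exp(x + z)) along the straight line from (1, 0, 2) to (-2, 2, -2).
-3*exp(4) - 4*exp(3) + cos(2) + 4*exp(-4) - cos(4) + 3*exp(2)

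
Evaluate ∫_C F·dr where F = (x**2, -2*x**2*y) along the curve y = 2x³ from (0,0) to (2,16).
-2296/3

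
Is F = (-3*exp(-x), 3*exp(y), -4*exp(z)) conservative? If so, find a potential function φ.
Yes, F is conservative. φ = 3*exp(y) - 4*exp(z) + 3*exp(-x)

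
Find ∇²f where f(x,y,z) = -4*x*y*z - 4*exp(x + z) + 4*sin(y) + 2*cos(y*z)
-2*y**2*cos(y*z) - 2*z**2*cos(y*z) - 8*exp(x + z) - 4*sin(y)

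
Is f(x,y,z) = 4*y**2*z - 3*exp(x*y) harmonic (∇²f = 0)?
No, ∇²f = -3*x**2*exp(x*y) - 3*y**2*exp(x*y) + 8*z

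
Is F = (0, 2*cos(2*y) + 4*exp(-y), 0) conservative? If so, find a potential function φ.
Yes, F is conservative. φ = sin(2*y) - 4*exp(-y)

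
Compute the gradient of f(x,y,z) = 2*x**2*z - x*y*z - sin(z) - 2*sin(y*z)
(z*(4*x - y), -z*(x + 2*cos(y*z)), 2*x**2 - x*y - 2*y*cos(y*z) - cos(z))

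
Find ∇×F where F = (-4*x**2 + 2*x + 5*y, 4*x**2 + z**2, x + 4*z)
(-2*z, -1, 8*x - 5)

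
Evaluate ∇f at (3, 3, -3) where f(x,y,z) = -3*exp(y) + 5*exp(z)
(0, -3*exp(3), 5*exp(-3))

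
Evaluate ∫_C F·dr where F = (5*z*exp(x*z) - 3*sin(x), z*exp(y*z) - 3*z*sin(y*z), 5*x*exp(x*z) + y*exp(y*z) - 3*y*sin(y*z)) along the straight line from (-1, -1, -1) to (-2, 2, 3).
-6*E - 6*cos(1) + 3*cos(2) + 5*exp(-6) + 3*cos(6) + exp(6)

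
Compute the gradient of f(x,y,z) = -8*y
(0, -8, 0)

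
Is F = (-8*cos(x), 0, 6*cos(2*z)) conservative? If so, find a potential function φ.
Yes, F is conservative. φ = -8*sin(x) + 3*sin(2*z)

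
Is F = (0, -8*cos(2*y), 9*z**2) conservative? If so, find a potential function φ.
Yes, F is conservative. φ = 3*z**3 - 4*sin(2*y)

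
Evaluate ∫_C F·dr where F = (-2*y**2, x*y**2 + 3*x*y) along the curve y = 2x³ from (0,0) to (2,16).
14848/5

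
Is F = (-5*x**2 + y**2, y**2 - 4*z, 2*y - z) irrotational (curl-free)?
No, ∇×F = (6, 0, -2*y)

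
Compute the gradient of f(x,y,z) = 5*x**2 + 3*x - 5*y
(10*x + 3, -5, 0)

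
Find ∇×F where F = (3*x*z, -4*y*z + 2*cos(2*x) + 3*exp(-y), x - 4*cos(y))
(4*y + 4*sin(y), 3*x - 1, -4*sin(2*x))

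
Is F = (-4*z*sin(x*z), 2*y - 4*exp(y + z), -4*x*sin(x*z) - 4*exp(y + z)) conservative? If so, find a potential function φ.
Yes, F is conservative. φ = y**2 - 4*exp(y + z) + 4*cos(x*z)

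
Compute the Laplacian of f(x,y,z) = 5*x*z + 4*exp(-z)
4*exp(-z)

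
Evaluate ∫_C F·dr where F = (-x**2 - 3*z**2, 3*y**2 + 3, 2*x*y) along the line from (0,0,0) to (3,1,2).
-13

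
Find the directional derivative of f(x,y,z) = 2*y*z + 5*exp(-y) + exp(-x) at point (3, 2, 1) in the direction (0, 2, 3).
2*sqrt(13)*(-5 + 8*exp(2))*exp(-2)/13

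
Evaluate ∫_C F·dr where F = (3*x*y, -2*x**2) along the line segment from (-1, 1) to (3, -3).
-28/3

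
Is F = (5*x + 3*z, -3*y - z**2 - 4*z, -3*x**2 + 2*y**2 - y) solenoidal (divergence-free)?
No, ∇·F = 2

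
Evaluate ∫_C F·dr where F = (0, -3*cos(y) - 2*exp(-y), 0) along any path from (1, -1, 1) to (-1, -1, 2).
0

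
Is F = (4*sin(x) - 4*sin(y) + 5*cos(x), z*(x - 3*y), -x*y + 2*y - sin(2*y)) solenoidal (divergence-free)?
No, ∇·F = -3*z - 5*sin(x) + 4*cos(x)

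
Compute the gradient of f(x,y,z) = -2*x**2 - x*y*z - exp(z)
(-4*x - y*z, -x*z, -x*y - exp(z))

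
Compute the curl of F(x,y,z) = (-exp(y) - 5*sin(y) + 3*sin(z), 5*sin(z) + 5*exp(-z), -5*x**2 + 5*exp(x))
(-5*cos(z) + 5*exp(-z), 10*x - 5*exp(x) + 3*cos(z), exp(y) + 5*cos(y))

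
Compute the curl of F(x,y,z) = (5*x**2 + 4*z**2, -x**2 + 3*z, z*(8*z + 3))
(-3, 8*z, -2*x)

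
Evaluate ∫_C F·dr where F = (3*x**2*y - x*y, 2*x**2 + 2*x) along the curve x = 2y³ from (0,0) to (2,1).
267/35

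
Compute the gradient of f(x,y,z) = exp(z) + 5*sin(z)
(0, 0, exp(z) + 5*cos(z))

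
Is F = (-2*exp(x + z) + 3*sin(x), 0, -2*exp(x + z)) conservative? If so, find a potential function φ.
Yes, F is conservative. φ = -2*exp(x + z) - 3*cos(x)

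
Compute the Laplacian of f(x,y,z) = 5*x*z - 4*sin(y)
4*sin(y)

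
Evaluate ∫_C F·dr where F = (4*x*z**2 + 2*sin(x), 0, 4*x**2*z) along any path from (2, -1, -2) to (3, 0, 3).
2*cos(2) - 2*cos(3) + 130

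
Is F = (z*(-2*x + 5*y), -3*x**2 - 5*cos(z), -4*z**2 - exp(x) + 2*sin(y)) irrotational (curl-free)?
No, ∇×F = (-5*sin(z) + 2*cos(y), -2*x + 5*y + exp(x), -6*x - 5*z)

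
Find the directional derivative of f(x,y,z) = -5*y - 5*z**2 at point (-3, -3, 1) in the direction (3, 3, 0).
-5*sqrt(2)/2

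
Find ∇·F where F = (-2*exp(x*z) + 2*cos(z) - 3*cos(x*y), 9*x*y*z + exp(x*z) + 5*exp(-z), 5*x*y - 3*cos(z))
9*x*z + 3*y*sin(x*y) - 2*z*exp(x*z) + 3*sin(z)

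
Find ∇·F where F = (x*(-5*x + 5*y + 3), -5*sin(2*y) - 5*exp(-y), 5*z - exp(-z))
-10*x + 5*y - 10*cos(2*y) + 8 + exp(-z) + 5*exp(-y)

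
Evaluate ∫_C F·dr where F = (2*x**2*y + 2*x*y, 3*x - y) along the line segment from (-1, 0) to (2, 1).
17/2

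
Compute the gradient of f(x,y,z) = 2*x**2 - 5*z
(4*x, 0, -5)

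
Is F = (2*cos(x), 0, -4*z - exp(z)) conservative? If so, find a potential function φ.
Yes, F is conservative. φ = -2*z**2 - exp(z) + 2*sin(x)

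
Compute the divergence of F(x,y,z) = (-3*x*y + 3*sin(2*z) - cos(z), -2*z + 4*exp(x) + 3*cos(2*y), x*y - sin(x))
-3*y - 6*sin(2*y)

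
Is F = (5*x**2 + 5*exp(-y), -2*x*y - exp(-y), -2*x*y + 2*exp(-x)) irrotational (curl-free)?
No, ∇×F = (-2*x, 2*y + 2*exp(-x), -2*y + 5*exp(-y))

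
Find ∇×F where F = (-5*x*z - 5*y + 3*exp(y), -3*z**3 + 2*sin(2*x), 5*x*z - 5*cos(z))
(9*z**2, -5*x - 5*z, -3*exp(y) + 4*cos(2*x) + 5)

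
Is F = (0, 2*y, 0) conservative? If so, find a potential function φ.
Yes, F is conservative. φ = y**2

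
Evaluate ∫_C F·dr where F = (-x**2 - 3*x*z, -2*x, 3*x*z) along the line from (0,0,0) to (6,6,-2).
-12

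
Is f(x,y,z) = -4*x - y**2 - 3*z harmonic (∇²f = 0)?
No, ∇²f = -2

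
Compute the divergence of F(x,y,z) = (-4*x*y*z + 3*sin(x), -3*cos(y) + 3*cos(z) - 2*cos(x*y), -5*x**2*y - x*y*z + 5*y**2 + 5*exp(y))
-x*y + 2*x*sin(x*y) - 4*y*z + 3*sin(y) + 3*cos(x)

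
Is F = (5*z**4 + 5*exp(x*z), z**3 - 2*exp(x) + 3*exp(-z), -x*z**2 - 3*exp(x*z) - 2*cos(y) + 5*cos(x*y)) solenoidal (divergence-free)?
No, ∇·F = -2*x*z - 3*x*exp(x*z) + 5*z*exp(x*z)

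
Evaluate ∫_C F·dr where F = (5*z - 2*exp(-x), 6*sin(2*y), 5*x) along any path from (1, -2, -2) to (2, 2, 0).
-2*exp(-1) + 2*exp(-2) + 10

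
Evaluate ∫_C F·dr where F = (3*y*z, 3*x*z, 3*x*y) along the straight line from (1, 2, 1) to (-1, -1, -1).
-9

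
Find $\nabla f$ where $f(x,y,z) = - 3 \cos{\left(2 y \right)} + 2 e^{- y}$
(0, 6*sin(2*y) - 2*exp(-y), 0)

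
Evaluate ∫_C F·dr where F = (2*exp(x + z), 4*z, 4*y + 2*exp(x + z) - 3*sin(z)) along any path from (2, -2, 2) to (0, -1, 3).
-2*exp(4) + 3*cos(3) - 3*cos(2) + 4 + 2*exp(3)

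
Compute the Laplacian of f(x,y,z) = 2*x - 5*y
0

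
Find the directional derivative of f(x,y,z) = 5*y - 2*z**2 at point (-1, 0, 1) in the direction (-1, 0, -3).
6*sqrt(10)/5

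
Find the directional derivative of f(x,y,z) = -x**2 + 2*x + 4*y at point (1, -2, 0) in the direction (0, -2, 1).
-8*sqrt(5)/5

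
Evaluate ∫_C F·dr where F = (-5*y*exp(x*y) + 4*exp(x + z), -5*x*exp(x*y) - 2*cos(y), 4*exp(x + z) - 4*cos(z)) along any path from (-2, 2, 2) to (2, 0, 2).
-9 + 5*exp(-4) + 2*sin(2) + 4*exp(4)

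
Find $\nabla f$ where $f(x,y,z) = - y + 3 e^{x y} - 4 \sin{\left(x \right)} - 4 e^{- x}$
(3*y*exp(x*y) - 4*cos(x) + 4*exp(-x), 3*x*exp(x*y) - 1, 0)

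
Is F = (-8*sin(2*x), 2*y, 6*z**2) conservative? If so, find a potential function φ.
Yes, F is conservative. φ = y**2 + 2*z**3 + 4*cos(2*x)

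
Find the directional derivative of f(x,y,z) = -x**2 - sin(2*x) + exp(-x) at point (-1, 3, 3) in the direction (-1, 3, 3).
sqrt(19)*(-2 + 2*cos(2) + E)/19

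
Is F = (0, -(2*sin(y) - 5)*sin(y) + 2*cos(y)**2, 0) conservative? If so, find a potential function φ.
Yes, F is conservative. φ = (2*sin(y) - 5)*cos(y)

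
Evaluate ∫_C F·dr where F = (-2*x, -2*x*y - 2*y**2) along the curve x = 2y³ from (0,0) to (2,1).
-82/15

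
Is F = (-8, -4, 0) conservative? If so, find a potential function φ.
Yes, F is conservative. φ = -8*x - 4*y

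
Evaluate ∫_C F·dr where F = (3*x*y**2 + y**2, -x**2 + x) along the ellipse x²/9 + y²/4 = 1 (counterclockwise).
6*pi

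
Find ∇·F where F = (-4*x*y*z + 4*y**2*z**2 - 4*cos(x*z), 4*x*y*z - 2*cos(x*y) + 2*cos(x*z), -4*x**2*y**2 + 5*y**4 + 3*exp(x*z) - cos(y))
4*x*z + 3*x*exp(x*z) + 2*x*sin(x*y) - 4*y*z + 4*z*sin(x*z)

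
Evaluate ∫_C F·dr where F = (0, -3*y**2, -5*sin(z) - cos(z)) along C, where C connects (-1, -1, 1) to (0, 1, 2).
-5*cos(1) + 5*cos(2) - 2 - sin(2) + sin(1)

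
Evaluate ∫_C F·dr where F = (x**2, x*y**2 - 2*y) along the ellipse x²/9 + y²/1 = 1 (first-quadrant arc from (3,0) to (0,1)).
-10 + 3*pi/16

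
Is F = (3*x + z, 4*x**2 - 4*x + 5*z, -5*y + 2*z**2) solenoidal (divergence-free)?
No, ∇·F = 4*z + 3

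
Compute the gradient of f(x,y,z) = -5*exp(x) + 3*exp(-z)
(-5*exp(x), 0, -3*exp(-z))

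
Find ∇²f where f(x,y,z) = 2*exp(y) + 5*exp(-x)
2*exp(y) + 5*exp(-x)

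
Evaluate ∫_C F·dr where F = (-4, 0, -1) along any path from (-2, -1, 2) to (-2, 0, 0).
2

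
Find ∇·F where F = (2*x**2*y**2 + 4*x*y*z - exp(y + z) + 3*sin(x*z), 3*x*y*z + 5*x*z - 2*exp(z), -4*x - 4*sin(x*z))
4*x*y**2 + 3*x*z - 4*x*cos(x*z) + 4*y*z + 3*z*cos(x*z)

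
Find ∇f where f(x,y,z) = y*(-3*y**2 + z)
(0, -9*y**2 + z, y)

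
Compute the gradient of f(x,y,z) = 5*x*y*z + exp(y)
(5*y*z, 5*x*z + exp(y), 5*x*y)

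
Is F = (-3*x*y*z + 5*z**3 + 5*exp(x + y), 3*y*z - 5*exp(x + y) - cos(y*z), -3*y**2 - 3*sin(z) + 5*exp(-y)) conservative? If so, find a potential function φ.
No, ∇×F = (-y*sin(y*z) - 9*y - 5*exp(-y), -3*x*y + 15*z**2, 3*x*z - 10*exp(x + y)) ≠ 0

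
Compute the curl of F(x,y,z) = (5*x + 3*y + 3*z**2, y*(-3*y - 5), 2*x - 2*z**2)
(0, 6*z - 2, -3)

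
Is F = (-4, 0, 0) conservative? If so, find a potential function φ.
Yes, F is conservative. φ = -4*x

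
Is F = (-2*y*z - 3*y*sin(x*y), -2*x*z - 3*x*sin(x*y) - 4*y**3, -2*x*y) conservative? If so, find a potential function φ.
Yes, F is conservative. φ = -2*x*y*z - y**4 + 3*cos(x*y)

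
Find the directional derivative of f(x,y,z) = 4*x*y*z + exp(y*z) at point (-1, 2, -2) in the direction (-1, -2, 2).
-16/3 + 8*exp(-4)/3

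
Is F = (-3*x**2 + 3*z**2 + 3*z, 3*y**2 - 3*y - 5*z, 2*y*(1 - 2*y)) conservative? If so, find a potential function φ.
No, ∇×F = (7 - 8*y, 6*z + 3, 0) ≠ 0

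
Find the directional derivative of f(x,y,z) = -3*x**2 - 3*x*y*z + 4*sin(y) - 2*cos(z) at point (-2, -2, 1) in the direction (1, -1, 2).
2*sqrt(6)*(-3 - cos(2) + sin(1))/3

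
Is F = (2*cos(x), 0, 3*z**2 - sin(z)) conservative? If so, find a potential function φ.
Yes, F is conservative. φ = z**3 + 2*sin(x) + cos(z)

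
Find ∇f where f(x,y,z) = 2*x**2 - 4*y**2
(4*x, -8*y, 0)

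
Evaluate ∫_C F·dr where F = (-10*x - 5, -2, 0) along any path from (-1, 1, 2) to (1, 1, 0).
-10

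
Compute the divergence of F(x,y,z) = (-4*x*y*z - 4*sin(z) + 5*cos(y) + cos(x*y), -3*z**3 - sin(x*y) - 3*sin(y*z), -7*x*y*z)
-7*x*y - x*cos(x*y) - 4*y*z - y*sin(x*y) - 3*z*cos(y*z)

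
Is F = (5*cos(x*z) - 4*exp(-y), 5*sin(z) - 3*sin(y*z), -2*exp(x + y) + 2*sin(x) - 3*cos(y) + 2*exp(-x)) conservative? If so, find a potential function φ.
No, ∇×F = (3*y*cos(y*z) - 2*exp(x + y) + 3*sin(y) - 5*cos(z), -5*x*sin(x*z) + 2*exp(x + y) - 2*cos(x) + 2*exp(-x), -4*exp(-y)) ≠ 0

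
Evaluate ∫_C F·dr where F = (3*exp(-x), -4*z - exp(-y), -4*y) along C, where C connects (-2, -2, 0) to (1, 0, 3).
-3*exp(-1) + 1 + 2*exp(2)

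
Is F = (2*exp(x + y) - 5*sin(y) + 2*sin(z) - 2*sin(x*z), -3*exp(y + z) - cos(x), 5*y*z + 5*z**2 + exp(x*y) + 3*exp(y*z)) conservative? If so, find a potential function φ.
No, ∇×F = (x*exp(x*y) + 3*z*exp(y*z) + 5*z + 3*exp(y + z), -2*x*cos(x*z) - y*exp(x*y) + 2*cos(z), -2*exp(x + y) + sin(x) + 5*cos(y)) ≠ 0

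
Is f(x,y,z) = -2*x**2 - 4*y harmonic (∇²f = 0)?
No, ∇²f = -4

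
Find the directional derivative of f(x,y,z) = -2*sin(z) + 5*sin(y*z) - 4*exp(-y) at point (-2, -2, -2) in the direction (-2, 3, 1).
sqrt(14)*(-cos(2) - 20*cos(4) + 6*exp(2))/7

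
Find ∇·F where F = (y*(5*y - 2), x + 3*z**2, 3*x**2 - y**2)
0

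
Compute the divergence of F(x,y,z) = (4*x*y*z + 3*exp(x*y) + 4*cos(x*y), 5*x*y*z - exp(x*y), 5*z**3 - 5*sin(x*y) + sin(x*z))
5*x*z - x*exp(x*y) + x*cos(x*z) + 4*y*z + 3*y*exp(x*y) - 4*y*sin(x*y) + 15*z**2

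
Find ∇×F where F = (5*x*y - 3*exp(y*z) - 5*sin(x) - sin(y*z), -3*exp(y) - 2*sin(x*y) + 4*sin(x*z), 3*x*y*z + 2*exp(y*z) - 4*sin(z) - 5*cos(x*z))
(3*x*z - 4*x*cos(x*z) + 2*z*exp(y*z), -3*y*z - 3*y*exp(y*z) - y*cos(y*z) - 5*z*sin(x*z), -5*x - 2*y*cos(x*y) + 3*z*exp(y*z) + 4*z*cos(x*z) + z*cos(y*z))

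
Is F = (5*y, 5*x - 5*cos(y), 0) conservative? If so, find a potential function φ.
Yes, F is conservative. φ = 5*x*y - 5*sin(y)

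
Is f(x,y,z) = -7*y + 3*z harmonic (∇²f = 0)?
Yes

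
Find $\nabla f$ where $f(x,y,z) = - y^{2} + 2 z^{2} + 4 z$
(0, -2*y, 4*z + 4)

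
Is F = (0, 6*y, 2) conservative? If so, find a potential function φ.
Yes, F is conservative. φ = 3*y**2 + 2*z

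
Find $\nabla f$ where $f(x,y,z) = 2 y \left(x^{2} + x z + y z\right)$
(2*y*(2*x + z), 2*x**2 + 2*x*z + 4*y*z, 2*y*(x + y))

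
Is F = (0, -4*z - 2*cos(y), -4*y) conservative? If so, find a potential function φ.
Yes, F is conservative. φ = -4*y*z - 2*sin(y)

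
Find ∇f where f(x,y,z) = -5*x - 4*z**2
(-5, 0, -8*z)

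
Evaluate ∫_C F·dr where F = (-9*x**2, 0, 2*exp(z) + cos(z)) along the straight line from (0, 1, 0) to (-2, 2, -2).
-sin(2) + 2*exp(-2) + 22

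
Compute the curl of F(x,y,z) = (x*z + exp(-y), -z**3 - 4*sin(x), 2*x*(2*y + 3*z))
(4*x + 3*z**2, x - 4*y - 6*z, -4*cos(x) + exp(-y))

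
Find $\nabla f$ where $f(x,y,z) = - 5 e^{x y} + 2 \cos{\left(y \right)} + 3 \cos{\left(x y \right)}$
(-y*(5*exp(x*y) + 3*sin(x*y)), -5*x*exp(x*y) - 3*x*sin(x*y) - 2*sin(y), 0)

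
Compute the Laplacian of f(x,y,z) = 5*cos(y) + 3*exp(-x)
-5*cos(y) + 3*exp(-x)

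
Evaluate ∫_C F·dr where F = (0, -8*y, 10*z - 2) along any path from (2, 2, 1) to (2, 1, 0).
9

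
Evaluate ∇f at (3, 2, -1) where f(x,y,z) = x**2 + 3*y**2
(6, 12, 0)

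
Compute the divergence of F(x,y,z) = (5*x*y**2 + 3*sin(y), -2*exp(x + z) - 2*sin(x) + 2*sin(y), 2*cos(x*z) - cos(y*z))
-2*x*sin(x*z) + 5*y**2 + y*sin(y*z) + 2*cos(y)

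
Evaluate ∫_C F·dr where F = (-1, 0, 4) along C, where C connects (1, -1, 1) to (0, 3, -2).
-11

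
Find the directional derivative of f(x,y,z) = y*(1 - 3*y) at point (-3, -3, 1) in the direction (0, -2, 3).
-38*sqrt(13)/13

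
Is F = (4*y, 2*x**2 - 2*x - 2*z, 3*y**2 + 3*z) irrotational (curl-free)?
No, ∇×F = (6*y + 2, 0, 4*x - 6)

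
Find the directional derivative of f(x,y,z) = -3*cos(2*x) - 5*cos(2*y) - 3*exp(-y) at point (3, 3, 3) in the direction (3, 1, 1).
sqrt(11)*(28*exp(3)*sin(6) + 3)*exp(-3)/11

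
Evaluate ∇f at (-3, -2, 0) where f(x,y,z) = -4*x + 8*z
(-4, 0, 8)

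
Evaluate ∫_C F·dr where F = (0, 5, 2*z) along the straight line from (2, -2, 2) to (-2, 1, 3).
20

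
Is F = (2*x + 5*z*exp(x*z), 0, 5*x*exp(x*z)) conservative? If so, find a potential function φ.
Yes, F is conservative. φ = x**2 + 5*exp(x*z)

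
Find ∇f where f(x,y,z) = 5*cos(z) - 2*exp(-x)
(2*exp(-x), 0, -5*sin(z))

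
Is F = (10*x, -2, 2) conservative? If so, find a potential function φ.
Yes, F is conservative. φ = 5*x**2 - 2*y + 2*z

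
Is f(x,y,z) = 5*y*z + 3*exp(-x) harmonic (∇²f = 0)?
No, ∇²f = 3*exp(-x)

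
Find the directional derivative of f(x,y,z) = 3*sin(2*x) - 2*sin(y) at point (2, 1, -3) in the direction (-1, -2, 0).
2*sqrt(5)*(2*cos(1) - 3*cos(4))/5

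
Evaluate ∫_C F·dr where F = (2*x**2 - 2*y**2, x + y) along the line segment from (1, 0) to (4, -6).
-27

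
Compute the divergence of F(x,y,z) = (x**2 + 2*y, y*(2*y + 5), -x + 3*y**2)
2*x + 4*y + 5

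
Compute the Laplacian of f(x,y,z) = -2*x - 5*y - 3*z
0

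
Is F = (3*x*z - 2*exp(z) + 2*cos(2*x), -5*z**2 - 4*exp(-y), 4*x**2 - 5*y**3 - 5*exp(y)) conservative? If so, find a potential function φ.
No, ∇×F = (-15*y**2 + 10*z - 5*exp(y), -5*x - 2*exp(z), 0) ≠ 0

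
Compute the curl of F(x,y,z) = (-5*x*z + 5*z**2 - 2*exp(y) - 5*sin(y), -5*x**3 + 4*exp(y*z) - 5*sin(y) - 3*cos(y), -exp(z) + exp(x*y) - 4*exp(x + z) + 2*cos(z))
(x*exp(x*y) - 4*y*exp(y*z), -5*x - y*exp(x*y) + 10*z + 4*exp(x + z), -15*x**2 + 2*exp(y) + 5*cos(y))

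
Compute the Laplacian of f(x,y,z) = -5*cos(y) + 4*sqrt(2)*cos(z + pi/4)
5*cos(y) - 4*sqrt(2)*cos(z + pi/4)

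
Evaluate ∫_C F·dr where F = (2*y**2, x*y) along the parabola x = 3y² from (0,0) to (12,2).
60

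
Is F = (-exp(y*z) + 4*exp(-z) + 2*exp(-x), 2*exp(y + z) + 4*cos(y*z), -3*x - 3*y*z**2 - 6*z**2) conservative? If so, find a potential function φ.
No, ∇×F = (4*y*sin(y*z) - 3*z**2 - 2*exp(y + z), -y*exp(y*z) + 3 - 4*exp(-z), z*exp(y*z)) ≠ 0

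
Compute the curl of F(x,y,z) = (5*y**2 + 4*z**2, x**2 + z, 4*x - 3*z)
(-1, 8*z - 4, 2*x - 10*y)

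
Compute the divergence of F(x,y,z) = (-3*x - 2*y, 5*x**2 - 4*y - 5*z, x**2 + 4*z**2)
8*z - 7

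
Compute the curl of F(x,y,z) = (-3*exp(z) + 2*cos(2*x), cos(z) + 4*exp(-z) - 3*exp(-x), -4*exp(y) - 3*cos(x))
(-4*exp(y) + sin(z) + 4*exp(-z), -3*exp(z) - 3*sin(x), 3*exp(-x))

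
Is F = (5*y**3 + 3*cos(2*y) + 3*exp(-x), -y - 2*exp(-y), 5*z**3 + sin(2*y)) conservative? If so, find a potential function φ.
No, ∇×F = (2*cos(2*y), 0, -15*y**2 + 6*sin(2*y)) ≠ 0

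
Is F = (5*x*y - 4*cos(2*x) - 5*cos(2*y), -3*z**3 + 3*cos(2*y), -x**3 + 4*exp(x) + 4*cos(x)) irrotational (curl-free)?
No, ∇×F = (9*z**2, 3*x**2 - 4*exp(x) + 4*sin(x), -5*x - 10*sin(2*y))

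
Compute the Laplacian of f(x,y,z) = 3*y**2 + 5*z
6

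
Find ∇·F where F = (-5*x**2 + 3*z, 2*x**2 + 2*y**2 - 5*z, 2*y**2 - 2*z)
-10*x + 4*y - 2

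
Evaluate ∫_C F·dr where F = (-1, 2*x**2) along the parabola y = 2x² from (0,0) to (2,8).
30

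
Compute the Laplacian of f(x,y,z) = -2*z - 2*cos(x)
2*cos(x)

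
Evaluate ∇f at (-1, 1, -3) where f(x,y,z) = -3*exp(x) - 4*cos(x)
(-4*sin(1) - 3*exp(-1), 0, 0)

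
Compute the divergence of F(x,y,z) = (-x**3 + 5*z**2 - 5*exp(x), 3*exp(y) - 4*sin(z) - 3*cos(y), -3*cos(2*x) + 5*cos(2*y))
-3*x**2 - 5*exp(x) + 3*exp(y) + 3*sin(y)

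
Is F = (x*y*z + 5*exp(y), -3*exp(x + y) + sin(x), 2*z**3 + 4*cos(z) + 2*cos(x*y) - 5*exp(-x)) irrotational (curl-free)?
No, ∇×F = (-2*x*sin(x*y), x*y + 2*y*sin(x*y) - 5*exp(-x), -x*z - 5*exp(y) - 3*exp(x + y) + cos(x))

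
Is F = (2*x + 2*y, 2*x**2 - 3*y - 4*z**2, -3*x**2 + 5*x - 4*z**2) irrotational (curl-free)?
No, ∇×F = (8*z, 6*x - 5, 4*x - 2)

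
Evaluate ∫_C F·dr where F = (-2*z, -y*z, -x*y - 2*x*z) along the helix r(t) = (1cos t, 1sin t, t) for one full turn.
-7*pi/2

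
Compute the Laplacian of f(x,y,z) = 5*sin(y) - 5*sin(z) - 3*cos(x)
-5*sin(y) + 5*sin(z) + 3*cos(x)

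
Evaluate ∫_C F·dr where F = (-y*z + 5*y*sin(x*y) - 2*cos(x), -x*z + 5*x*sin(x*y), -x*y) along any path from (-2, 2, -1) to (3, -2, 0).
-5*cos(6) + 5*cos(4) - 2*sin(2) - 2*sin(3) + 4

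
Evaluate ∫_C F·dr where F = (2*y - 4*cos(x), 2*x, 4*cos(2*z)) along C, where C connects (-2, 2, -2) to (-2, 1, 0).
2*sin(4) + 4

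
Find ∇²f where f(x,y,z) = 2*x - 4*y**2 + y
-8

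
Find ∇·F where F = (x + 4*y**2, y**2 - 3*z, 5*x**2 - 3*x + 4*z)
2*y + 5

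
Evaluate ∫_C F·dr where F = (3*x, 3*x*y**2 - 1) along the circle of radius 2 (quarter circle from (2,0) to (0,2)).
-8 + 3*pi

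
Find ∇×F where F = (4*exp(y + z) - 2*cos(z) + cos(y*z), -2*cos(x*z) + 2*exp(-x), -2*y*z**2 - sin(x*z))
(-2*x*sin(x*z) - 2*z**2, -y*sin(y*z) + z*cos(x*z) + 4*exp(y + z) + 2*sin(z), 2*z*sin(x*z) + z*sin(y*z) - 4*exp(y + z) - 2*exp(-x))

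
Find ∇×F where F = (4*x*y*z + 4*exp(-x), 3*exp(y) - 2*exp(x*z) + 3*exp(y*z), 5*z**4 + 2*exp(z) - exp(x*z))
(2*x*exp(x*z) - 3*y*exp(y*z), 4*x*y + z*exp(x*z), 2*z*(-2*x - exp(x*z)))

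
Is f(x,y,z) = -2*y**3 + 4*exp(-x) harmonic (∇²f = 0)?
No, ∇²f = -12*y + 4*exp(-x)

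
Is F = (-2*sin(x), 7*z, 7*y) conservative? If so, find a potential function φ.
Yes, F is conservative. φ = 7*y*z + 2*cos(x)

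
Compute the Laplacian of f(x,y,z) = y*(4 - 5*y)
-10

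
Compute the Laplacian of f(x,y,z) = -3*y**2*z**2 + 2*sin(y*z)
-2*(y**2 + z**2)*(sin(y*z) + 3)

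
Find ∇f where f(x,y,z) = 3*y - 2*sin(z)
(0, 3, -2*cos(z))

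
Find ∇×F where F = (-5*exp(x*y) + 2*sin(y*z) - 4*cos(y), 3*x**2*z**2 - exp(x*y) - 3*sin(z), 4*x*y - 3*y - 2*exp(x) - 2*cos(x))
(-6*x**2*z + 4*x + 3*cos(z) - 3, 2*y*cos(y*z) - 4*y + 2*exp(x) - 2*sin(x), 6*x*z**2 + 5*x*exp(x*y) - y*exp(x*y) - 2*z*cos(y*z) - 4*sin(y))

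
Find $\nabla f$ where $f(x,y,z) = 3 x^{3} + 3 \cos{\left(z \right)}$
(9*x**2, 0, -3*sin(z))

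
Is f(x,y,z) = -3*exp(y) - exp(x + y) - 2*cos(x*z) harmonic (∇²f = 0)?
No, ∇²f = 2*x**2*cos(x*z) + 2*z**2*cos(x*z) - 3*exp(y) - 2*exp(x + y)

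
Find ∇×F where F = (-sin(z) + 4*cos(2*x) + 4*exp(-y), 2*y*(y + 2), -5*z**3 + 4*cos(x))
(0, 4*sin(x) - cos(z), 4*exp(-y))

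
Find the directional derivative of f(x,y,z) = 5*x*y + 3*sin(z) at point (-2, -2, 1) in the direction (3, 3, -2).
-3*sqrt(22)*(cos(1) + 10)/11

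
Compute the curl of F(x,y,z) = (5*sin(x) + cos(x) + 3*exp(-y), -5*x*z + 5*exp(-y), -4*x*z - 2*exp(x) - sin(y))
(5*x - cos(y), 4*z + 2*exp(x), -5*z + 3*exp(-y))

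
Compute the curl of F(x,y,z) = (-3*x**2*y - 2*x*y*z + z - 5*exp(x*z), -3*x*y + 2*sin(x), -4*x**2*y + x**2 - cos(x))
(-4*x**2, 6*x*y - 5*x*exp(x*z) - 2*x - sin(x) + 1, 3*x**2 + 2*x*z - 3*y + 2*cos(x))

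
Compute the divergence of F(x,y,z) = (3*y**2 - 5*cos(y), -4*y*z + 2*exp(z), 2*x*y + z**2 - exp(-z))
-2*z + exp(-z)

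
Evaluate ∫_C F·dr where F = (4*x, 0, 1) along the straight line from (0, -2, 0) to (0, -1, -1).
-1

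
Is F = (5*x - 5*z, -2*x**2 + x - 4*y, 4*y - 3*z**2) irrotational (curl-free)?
No, ∇×F = (4, -5, 1 - 4*x)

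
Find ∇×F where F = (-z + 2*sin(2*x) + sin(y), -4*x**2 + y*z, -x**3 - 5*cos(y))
(-y + 5*sin(y), 3*x**2 - 1, -8*x - cos(y))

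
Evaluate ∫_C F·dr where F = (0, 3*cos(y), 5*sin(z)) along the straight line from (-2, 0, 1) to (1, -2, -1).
-3*sin(2)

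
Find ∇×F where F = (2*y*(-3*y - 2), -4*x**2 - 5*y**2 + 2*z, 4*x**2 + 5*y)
(3, -8*x, -8*x + 12*y + 4)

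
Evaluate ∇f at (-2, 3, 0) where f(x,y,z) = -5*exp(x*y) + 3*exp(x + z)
(3*(-5 + exp(4))*exp(-6), 10*exp(-6), 3*exp(-2))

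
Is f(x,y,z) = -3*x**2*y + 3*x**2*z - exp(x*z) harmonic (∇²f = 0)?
No, ∇²f = -x**2*exp(x*z) - 6*y - z**2*exp(x*z) + 6*z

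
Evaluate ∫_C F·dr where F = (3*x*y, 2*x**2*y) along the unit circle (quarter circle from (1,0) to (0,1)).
-1/2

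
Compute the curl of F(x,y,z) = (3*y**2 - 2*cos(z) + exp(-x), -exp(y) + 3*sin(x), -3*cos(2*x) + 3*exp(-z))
(0, -6*sin(2*x) + 2*sin(z), -6*y + 3*cos(x))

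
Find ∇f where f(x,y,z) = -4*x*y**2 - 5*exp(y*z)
(-4*y**2, -8*x*y - 5*z*exp(y*z), -5*y*exp(y*z))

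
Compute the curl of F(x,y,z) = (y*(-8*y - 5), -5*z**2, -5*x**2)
(10*z, 10*x, 16*y + 5)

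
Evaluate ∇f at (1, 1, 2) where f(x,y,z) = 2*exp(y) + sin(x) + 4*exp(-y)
(cos(1), 2*(-2 + exp(2))*exp(-1), 0)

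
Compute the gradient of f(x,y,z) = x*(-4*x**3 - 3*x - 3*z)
(-16*x**3 - 6*x - 3*z, 0, -3*x)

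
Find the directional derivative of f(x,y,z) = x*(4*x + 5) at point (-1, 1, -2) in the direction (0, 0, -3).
0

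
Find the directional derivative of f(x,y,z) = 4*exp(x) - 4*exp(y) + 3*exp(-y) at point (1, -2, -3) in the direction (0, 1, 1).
sqrt(2)*(-3*exp(4) - 4)*exp(-2)/2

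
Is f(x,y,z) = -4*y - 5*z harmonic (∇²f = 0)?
Yes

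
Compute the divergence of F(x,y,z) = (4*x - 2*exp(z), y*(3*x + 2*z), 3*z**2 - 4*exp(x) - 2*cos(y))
3*x + 8*z + 4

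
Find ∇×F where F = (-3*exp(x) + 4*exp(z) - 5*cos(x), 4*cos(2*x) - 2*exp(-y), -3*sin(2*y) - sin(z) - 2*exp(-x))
(-6*cos(2*y), 4*exp(z) - 2*exp(-x), -8*sin(2*x))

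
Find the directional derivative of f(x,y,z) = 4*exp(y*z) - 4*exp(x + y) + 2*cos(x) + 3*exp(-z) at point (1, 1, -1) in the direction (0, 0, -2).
(-4 + 3*exp(2))*exp(-1)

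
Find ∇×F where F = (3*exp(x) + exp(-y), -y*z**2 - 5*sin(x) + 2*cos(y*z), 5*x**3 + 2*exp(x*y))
(2*x*exp(x*y) + 2*y*z + 2*y*sin(y*z), -15*x**2 - 2*y*exp(x*y), -5*cos(x) + exp(-y))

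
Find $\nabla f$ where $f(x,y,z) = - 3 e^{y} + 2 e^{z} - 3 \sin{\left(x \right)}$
(-3*cos(x), -3*exp(y), 2*exp(z))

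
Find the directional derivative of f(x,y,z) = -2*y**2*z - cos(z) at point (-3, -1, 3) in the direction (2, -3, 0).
-36*sqrt(13)/13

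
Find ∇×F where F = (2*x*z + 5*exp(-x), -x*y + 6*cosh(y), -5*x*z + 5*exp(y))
(5*exp(y), 2*x + 5*z, -y)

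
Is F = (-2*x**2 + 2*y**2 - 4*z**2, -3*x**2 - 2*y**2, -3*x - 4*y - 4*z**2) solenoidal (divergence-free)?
No, ∇·F = -4*x - 4*y - 8*z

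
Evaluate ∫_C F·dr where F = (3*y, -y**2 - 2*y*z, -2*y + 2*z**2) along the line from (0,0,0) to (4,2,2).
16/3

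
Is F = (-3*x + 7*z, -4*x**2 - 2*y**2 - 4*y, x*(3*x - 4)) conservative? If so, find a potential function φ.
No, ∇×F = (0, 11 - 6*x, -8*x) ≠ 0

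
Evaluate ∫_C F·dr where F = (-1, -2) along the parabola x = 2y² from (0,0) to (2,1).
-4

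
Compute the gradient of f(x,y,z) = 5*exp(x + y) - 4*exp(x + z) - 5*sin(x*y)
(-5*y*cos(x*y) + 5*exp(x + y) - 4*exp(x + z), -5*x*cos(x*y) + 5*exp(x + y), -4*exp(x + z))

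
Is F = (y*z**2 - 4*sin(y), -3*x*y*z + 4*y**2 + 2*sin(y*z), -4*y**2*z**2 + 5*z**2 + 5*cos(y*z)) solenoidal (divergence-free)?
No, ∇·F = -3*x*z - 8*y**2*z - 5*y*sin(y*z) + 8*y + 2*z*cos(y*z) + 10*z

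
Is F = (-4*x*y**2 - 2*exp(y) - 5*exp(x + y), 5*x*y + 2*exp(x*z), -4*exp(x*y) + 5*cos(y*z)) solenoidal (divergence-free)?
No, ∇·F = 5*x - 4*y**2 - 5*y*sin(y*z) - 5*exp(x + y)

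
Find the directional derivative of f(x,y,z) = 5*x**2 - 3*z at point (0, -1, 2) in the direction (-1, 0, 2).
-6*sqrt(5)/5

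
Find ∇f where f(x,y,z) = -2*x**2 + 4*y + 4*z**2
(-4*x, 4, 8*z)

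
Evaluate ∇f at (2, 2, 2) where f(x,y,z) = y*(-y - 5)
(0, -9, 0)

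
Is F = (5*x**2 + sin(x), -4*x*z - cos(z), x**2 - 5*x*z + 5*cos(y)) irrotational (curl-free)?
No, ∇×F = (4*x - 5*sin(y) - sin(z), -2*x + 5*z, -4*z)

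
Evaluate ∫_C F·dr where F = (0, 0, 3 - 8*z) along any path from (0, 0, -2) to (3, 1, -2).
0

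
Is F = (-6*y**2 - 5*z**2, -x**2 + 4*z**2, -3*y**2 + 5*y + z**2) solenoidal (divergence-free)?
No, ∇·F = 2*z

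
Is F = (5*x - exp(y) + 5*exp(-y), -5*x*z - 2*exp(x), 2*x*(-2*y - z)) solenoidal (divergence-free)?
No, ∇·F = 5 - 2*x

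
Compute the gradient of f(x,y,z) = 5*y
(0, 5, 0)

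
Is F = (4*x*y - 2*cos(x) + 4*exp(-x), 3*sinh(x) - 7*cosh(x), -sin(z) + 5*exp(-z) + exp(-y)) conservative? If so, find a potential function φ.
No, ∇×F = (-exp(-y), 0, -4*x - 7*sinh(x) + 3*cosh(x)) ≠ 0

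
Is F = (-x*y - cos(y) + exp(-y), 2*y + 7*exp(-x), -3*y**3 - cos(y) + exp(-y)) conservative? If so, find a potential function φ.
No, ∇×F = (-9*y**2 + sin(y) - exp(-y), 0, x - sin(y) + exp(-y) - 7*exp(-x)) ≠ 0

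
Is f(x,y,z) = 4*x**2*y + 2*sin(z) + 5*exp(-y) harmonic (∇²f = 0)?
No, ∇²f = 8*y - 2*sin(z) + 5*exp(-y)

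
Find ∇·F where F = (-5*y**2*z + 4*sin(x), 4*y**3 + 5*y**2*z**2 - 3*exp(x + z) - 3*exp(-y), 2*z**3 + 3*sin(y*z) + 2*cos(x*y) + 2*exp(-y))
12*y**2 + 10*y*z**2 + 3*y*cos(y*z) + 6*z**2 + 4*cos(x) + 3*exp(-y)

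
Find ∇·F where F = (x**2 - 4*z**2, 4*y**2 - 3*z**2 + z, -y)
2*x + 8*y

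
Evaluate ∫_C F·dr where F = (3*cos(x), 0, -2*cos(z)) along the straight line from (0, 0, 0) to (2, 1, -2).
5*sin(2)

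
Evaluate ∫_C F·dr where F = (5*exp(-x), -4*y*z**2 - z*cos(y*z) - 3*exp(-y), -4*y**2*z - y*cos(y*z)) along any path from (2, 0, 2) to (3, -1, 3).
-21 - 5*exp(-3) + sin(3) + 5*exp(-2) + 3*E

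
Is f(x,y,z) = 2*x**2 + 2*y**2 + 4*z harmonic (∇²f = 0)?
No, ∇²f = 8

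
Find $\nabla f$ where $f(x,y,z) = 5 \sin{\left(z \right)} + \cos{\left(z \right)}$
(0, 0, -sin(z) + 5*cos(z))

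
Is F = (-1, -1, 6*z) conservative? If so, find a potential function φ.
Yes, F is conservative. φ = -x - y + 3*z**2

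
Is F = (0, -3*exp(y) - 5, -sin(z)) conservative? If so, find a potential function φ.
Yes, F is conservative. φ = -5*y - 3*exp(y) + cos(z)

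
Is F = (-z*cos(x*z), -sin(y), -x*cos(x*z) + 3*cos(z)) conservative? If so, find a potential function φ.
Yes, F is conservative. φ = 3*sin(z) - sin(x*z) + cos(y)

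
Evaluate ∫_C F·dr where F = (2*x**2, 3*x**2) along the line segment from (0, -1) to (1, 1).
8/3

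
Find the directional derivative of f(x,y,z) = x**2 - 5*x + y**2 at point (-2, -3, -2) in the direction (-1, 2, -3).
-3*sqrt(14)/14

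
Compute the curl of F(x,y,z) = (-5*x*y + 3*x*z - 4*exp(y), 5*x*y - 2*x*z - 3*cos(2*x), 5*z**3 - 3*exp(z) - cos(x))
(2*x, 3*x - sin(x), 5*x + 5*y - 2*z + 4*exp(y) + 6*sin(2*x))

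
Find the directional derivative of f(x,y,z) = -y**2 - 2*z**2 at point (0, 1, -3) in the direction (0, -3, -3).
-5*sqrt(2)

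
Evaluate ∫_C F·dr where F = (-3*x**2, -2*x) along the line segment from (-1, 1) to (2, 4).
-12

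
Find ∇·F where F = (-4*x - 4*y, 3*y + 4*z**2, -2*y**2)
-1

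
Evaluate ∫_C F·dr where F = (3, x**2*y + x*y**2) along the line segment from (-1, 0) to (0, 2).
8/3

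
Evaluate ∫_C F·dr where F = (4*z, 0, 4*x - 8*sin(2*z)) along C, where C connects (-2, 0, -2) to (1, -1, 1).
-12 + 4*cos(2) - 4*cos(4)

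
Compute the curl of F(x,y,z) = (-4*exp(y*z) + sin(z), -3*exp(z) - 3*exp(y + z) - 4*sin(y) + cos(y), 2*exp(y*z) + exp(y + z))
(2*z*exp(y*z) + 3*exp(z) + 4*exp(y + z), -4*y*exp(y*z) + cos(z), 4*z*exp(y*z))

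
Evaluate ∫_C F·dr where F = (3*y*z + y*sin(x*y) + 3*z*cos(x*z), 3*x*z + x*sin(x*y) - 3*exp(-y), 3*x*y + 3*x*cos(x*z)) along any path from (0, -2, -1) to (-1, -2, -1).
-5 - cos(2) + 3*sin(1)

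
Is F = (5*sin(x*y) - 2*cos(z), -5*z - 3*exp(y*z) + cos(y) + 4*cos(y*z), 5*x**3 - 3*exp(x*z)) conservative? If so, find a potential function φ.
No, ∇×F = (3*y*exp(y*z) + 4*y*sin(y*z) + 5, -15*x**2 + 3*z*exp(x*z) + 2*sin(z), -5*x*cos(x*y)) ≠ 0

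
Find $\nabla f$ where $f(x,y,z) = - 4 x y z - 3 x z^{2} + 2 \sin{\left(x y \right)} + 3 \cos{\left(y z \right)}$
(-4*y*z + 2*y*cos(x*y) - 3*z**2, -4*x*z + 2*x*cos(x*y) - 3*z*sin(y*z), -4*x*y - 6*x*z - 3*y*sin(y*z))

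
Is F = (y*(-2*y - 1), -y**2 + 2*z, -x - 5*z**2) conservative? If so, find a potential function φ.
No, ∇×F = (-2, 1, 4*y + 1) ≠ 0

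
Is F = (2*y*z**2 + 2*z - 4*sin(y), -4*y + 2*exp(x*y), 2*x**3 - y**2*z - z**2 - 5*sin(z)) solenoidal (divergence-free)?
No, ∇·F = 2*x*exp(x*y) - y**2 - 2*z - 5*cos(z) - 4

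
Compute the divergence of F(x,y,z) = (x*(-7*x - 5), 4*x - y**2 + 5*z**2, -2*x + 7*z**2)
-14*x - 2*y + 14*z - 5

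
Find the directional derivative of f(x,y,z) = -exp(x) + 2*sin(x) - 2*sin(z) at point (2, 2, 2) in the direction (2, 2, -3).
2*sqrt(17)*(-exp(2) + 5*cos(2))/17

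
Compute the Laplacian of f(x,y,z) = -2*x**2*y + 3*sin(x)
-4*y - 3*sin(x)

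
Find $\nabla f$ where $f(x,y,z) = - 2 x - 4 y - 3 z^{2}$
(-2, -4, -6*z)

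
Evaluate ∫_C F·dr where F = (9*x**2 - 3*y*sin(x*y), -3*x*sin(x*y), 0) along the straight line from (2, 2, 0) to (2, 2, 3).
0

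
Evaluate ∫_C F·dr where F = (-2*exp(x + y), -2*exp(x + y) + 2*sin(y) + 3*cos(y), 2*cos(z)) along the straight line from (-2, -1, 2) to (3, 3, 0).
-2*exp(6) - 2*sin(2) + 2*exp(-3) + 3*sin(3) + 2*cos(1) - 2*cos(3) + 3*sin(1)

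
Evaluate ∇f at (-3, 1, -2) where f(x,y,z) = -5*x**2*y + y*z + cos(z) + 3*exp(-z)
(30, -47, -3*exp(2) + sin(2) + 1)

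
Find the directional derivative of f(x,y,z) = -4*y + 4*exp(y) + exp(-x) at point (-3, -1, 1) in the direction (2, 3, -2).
2*sqrt(17)*(-exp(4) - 6*E + 6)*exp(-1)/17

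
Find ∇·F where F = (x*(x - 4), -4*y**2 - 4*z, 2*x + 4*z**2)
2*x - 8*y + 8*z - 4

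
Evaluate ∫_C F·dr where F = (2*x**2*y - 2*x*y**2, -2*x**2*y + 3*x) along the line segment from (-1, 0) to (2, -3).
-54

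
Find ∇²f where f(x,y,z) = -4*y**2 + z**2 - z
-6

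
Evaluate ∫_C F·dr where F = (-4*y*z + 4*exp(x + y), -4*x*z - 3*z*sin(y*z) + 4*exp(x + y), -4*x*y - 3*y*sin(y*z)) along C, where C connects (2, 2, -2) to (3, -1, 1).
-4*exp(4) - 20 + 3*cos(1) - 3*cos(4) + 4*exp(2)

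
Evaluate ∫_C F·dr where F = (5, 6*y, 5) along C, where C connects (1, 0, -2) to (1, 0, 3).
25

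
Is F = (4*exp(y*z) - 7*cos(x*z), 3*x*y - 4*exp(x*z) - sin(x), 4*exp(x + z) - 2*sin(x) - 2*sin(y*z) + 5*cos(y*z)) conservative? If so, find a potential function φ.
No, ∇×F = (4*x*exp(x*z) - 5*z*sin(y*z) - 2*z*cos(y*z), 7*x*sin(x*z) + 4*y*exp(y*z) - 4*exp(x + z) + 2*cos(x), 3*y - 4*z*exp(x*z) - 4*z*exp(y*z) - cos(x)) ≠ 0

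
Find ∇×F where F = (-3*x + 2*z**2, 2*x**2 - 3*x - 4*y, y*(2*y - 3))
(4*y - 3, 4*z, 4*x - 3)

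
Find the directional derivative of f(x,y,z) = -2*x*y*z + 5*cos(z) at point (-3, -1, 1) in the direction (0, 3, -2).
10*sqrt(13)*(sin(1) + 3)/13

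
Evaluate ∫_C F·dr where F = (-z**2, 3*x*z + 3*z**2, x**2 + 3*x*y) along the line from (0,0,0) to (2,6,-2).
-88/3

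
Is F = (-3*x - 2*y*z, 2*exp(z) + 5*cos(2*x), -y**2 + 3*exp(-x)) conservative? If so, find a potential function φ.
No, ∇×F = (-2*y - 2*exp(z), -2*y + 3*exp(-x), 2*z - 10*sin(2*x)) ≠ 0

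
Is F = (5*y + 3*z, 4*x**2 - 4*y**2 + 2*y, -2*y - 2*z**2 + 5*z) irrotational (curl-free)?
No, ∇×F = (-2, 3, 8*x - 5)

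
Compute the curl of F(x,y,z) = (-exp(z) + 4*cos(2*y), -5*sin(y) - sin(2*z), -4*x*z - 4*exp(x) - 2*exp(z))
(2*cos(2*z), 4*z + 4*exp(x) - exp(z), 8*sin(2*y))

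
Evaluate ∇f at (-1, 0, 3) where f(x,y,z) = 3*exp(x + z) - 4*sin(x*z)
(-12*cos(3) + 3*exp(2), 0, 4*cos(3) + 3*exp(2))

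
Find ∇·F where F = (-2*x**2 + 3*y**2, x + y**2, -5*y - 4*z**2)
-4*x + 2*y - 8*z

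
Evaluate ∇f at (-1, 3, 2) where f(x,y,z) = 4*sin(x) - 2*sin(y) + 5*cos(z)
(4*cos(1), -2*cos(3), -5*sin(2))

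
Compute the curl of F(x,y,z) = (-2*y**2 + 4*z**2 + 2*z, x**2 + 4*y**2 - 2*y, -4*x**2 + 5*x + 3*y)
(3, 8*x + 8*z - 3, 2*x + 4*y)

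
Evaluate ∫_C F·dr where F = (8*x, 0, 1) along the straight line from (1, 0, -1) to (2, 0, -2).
11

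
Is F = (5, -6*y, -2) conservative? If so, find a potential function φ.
Yes, F is conservative. φ = 5*x - 3*y**2 - 2*z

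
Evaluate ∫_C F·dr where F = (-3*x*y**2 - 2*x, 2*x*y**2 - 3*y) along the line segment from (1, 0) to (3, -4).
-656/3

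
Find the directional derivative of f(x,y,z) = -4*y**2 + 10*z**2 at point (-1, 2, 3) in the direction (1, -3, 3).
12*sqrt(19)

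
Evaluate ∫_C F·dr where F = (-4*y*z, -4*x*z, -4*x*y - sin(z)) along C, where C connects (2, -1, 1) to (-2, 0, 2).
-8 - cos(1) + cos(2)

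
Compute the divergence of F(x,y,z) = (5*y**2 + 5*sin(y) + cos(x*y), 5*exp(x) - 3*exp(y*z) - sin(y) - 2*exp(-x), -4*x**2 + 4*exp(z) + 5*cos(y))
-y*sin(x*y) - 3*z*exp(y*z) + 4*exp(z) - cos(y)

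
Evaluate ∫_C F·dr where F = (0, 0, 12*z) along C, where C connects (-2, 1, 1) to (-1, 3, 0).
-6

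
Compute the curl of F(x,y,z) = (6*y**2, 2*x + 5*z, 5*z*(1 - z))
(-5, 0, 2 - 12*y)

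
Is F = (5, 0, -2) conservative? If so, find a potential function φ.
Yes, F is conservative. φ = 5*x - 2*z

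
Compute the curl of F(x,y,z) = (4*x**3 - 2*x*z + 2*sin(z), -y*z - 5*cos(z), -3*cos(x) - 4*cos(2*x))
(y - 5*sin(z), -2*x - 3*sin(x) - 8*sin(2*x) + 2*cos(z), 0)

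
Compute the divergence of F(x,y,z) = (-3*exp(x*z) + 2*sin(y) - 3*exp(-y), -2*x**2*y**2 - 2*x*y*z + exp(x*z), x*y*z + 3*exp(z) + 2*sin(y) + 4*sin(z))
-4*x**2*y + x*y - 2*x*z - 3*z*exp(x*z) + 3*exp(z) + 4*cos(z)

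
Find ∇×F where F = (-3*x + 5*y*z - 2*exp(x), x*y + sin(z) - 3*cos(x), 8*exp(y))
(8*exp(y) - cos(z), 5*y, y - 5*z + 3*sin(x))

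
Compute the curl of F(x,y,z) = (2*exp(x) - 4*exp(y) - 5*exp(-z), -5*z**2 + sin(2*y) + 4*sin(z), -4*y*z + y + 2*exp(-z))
(6*z - 4*cos(z) + 1, 5*exp(-z), 4*exp(y))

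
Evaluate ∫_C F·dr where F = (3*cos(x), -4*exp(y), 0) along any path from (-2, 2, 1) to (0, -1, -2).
-4*exp(-1) + 3*sin(2) + 4*exp(2)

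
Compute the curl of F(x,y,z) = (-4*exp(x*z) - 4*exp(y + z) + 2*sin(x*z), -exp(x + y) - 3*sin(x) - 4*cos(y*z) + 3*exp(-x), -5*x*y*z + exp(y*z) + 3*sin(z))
(-5*x*z - 4*y*sin(y*z) + z*exp(y*z), -4*x*exp(x*z) + 2*x*cos(x*z) + 5*y*z - 4*exp(y + z), ((-exp(x + y) + 4*exp(y + z) - 3*cos(x))*exp(x) - 3)*exp(-x))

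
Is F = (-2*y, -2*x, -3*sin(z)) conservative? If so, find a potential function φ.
Yes, F is conservative. φ = -2*x*y + 3*cos(z)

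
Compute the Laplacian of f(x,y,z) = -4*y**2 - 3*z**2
-14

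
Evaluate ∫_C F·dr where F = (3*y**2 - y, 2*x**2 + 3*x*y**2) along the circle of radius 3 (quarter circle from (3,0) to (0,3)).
-18 + 279*pi/16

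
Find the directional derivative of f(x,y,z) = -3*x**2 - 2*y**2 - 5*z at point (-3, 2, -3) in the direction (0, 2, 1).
-21*sqrt(5)/5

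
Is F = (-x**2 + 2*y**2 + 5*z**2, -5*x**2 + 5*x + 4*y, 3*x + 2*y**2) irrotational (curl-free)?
No, ∇×F = (4*y, 10*z - 3, -10*x - 4*y + 5)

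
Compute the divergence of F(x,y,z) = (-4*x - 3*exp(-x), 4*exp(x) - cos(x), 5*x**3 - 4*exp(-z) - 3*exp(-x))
-4 + 4*exp(-z) + 3*exp(-x)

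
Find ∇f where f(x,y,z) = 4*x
(4, 0, 0)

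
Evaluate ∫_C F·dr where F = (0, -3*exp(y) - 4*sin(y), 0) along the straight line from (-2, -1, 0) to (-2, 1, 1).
-6*sinh(1)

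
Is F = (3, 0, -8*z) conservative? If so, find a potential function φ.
Yes, F is conservative. φ = 3*x - 4*z**2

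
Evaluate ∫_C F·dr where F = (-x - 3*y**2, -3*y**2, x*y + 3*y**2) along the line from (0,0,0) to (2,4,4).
-70/3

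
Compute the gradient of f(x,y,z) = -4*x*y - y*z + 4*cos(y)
(-4*y, -4*x - z - 4*sin(y), -y)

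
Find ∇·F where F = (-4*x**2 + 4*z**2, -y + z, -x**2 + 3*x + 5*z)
4 - 8*x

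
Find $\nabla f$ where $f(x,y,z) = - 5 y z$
(0, -5*z, -5*y)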